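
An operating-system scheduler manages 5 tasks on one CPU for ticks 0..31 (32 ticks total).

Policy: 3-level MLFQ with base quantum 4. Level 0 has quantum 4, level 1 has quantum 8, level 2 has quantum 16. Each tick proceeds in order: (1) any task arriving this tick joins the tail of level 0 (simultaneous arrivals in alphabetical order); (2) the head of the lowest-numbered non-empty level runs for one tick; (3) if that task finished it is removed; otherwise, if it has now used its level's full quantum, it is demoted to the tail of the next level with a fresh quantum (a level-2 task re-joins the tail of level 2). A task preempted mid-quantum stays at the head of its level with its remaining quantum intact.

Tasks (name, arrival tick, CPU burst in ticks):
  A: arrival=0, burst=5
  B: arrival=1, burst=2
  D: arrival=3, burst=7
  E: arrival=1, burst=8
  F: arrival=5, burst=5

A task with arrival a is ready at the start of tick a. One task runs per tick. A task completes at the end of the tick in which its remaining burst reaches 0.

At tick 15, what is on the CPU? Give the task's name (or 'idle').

t=0: L0/L1/L2 = A/-/- → run A
t=1: L0/L1/L2 = ABE/-/- → run A
t=2: L0/L1/L2 = ABE/-/- → run A
t=3: L0/L1/L2 = ABED/-/- → run A
t=4: L0/L1/L2 = BED/A/- → run B
t=5: L0/L1/L2 = BEDF/A/- → run B
t=6: L0/L1/L2 = EDF/A/- → run E
t=7: L0/L1/L2 = EDF/A/- → run E
t=8: L0/L1/L2 = EDF/A/- → run E
t=9: L0/L1/L2 = EDF/A/- → run E
t=10: L0/L1/L2 = DF/AE/- → run D
t=11: L0/L1/L2 = DF/AE/- → run D
t=12: L0/L1/L2 = DF/AE/- → run D
t=13: L0/L1/L2 = DF/AE/- → run D
t=14: L0/L1/L2 = F/AED/- → run F
t=15: L0/L1/L2 = F/AED/- → run F
t=16: L0/L1/L2 = F/AED/- → run F
t=17: L0/L1/L2 = F/AED/- → run F
t=18: L0/L1/L2 = -/AEDF/- → run A
t=19: L0/L1/L2 = -/EDF/- → run E
t=20: L0/L1/L2 = -/EDF/- → run E
t=21: L0/L1/L2 = -/EDF/- → run E
t=22: L0/L1/L2 = -/EDF/- → run E
t=23: L0/L1/L2 = -/DF/- → run D
t=24: L0/L1/L2 = -/DF/- → run D
t=25: L0/L1/L2 = -/DF/- → run D
t=26: L0/L1/L2 = -/F/- → run F
t=27: (idle)
t=28: (idle)
t=29: (idle)
t=30: (idle)
t=31: (idle)

running at tick 15 = F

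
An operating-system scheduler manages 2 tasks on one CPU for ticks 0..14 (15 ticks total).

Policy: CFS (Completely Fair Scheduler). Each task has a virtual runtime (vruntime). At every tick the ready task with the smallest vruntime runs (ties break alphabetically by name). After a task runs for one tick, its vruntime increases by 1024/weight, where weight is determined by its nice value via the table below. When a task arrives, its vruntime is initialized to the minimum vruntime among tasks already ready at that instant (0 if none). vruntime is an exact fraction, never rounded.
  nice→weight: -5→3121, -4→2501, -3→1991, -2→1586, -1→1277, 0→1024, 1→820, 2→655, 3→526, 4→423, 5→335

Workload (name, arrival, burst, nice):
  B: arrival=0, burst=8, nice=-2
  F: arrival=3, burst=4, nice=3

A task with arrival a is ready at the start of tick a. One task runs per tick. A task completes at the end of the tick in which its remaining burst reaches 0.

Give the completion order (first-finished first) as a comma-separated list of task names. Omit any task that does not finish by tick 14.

completion order = B, F

t=0: vr[B=0] → run B
t=1: vr[B=512/793] → run B
t=2: vr[B=1024/793] → run B
t=3: vr[B=1536/793 F=1536/793] → run B
t=4: vr[B=2048/793 F=1536/793] → run F
t=5: vr[B=2048/793 F=809984/208559] → run B
t=6: vr[B=2560/793 F=809984/208559] → run B
t=7: vr[B=3072/793 F=809984/208559] → run B
t=8: vr[B=3584/793 F=809984/208559] → run F
t=9: vr[B=3584/793 F=1216000/208559] → run B
t=10: vr[F=1216000/208559] → run F
t=11: vr[F=1622016/208559] → run F
t=12: (idle)
t=13: (idle)
t=14: (idle)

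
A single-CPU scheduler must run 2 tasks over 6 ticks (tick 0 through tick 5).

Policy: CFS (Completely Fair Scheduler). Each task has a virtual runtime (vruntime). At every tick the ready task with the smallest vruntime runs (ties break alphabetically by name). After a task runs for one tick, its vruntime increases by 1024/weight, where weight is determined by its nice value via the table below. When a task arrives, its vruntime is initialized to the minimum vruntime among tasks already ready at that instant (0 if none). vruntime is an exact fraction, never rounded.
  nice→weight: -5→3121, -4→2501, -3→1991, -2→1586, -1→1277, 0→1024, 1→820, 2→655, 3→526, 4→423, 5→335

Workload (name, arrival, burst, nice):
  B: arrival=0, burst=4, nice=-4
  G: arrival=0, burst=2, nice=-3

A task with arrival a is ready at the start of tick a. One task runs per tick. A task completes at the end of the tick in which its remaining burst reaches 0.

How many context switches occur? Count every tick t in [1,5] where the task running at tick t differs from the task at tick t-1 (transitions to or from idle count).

context switches = 4

t=0: vr[B=0 G=0] → run B
t=1: vr[B=1024/2501 G=0] → run G
t=2: vr[B=1024/2501 G=1024/1991] → run B
t=3: vr[B=2048/2501 G=1024/1991] → run G
t=4: vr[B=2048/2501] → run B
t=5: vr[B=3072/2501] → run B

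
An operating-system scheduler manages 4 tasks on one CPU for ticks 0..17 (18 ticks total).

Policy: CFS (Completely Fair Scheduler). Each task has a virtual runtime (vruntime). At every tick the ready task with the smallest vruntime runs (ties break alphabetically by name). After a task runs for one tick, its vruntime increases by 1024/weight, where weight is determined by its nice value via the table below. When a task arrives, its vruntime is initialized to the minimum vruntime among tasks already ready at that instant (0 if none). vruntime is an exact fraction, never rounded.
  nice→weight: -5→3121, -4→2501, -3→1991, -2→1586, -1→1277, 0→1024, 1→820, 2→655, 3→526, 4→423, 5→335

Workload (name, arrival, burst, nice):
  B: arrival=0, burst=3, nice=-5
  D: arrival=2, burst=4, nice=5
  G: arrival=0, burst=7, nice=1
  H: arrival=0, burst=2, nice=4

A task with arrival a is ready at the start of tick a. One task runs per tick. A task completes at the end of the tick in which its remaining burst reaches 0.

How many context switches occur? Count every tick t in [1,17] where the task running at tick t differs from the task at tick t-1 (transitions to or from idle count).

t=0: vr[B=0 G=0 H=0] → run B
t=1: vr[B=1024/3121 G=0 H=0] → run G
t=2: vr[B=1024/3121 D=0 G=256/205 H=0] → run D
t=3: vr[B=1024/3121 D=1024/335 G=256/205 H=0] → run H
t=4: vr[B=1024/3121 D=1024/335 G=256/205 H=1024/423] → run B
t=5: vr[B=2048/3121 D=1024/335 G=256/205 H=1024/423] → run B
t=6: vr[D=1024/335 G=256/205 H=1024/423] → run G
t=7: vr[D=1024/335 G=512/205 H=1024/423] → run H
t=8: vr[D=1024/335 G=512/205] → run G
t=9: vr[D=1024/335 G=768/205] → run D
t=10: vr[D=2048/335 G=768/205] → run G
t=11: vr[D=2048/335 G=1024/205] → run G
t=12: vr[D=2048/335 G=256/41] → run D
t=13: vr[D=3072/335 G=256/41] → run G
t=14: vr[D=3072/335 G=1536/205] → run G
t=15: vr[D=3072/335] → run D
t=16: (idle)
t=17: (idle)

context switches = 13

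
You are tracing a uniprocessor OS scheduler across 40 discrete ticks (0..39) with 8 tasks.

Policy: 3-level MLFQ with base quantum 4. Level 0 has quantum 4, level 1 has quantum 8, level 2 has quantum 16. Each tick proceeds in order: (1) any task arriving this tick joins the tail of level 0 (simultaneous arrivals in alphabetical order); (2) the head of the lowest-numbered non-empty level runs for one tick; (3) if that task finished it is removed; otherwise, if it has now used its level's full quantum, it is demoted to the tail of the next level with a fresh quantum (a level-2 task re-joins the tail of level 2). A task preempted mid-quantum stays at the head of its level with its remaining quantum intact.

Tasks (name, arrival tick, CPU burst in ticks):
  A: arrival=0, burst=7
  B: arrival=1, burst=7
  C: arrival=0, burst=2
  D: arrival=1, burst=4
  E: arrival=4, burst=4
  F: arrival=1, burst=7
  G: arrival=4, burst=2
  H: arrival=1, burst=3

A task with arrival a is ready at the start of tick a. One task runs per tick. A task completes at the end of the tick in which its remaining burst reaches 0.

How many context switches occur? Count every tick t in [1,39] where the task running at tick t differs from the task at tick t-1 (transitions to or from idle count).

t=0: L0/L1/L2 = AC/-/- → run A
t=1: L0/L1/L2 = ACBDFH/-/- → run A
t=2: L0/L1/L2 = ACBDFH/-/- → run A
t=3: L0/L1/L2 = ACBDFH/-/- → run A
t=4: L0/L1/L2 = CBDFHEG/A/- → run C
t=5: L0/L1/L2 = CBDFHEG/A/- → run C
t=6: L0/L1/L2 = BDFHEG/A/- → run B
t=7: L0/L1/L2 = BDFHEG/A/- → run B
t=8: L0/L1/L2 = BDFHEG/A/- → run B
t=9: L0/L1/L2 = BDFHEG/A/- → run B
t=10: L0/L1/L2 = DFHEG/AB/- → run D
t=11: L0/L1/L2 = DFHEG/AB/- → run D
t=12: L0/L1/L2 = DFHEG/AB/- → run D
t=13: L0/L1/L2 = DFHEG/AB/- → run D
t=14: L0/L1/L2 = FHEG/AB/- → run F
t=15: L0/L1/L2 = FHEG/AB/- → run F
t=16: L0/L1/L2 = FHEG/AB/- → run F
t=17: L0/L1/L2 = FHEG/AB/- → run F
t=18: L0/L1/L2 = HEG/ABF/- → run H
t=19: L0/L1/L2 = HEG/ABF/- → run H
t=20: L0/L1/L2 = HEG/ABF/- → run H
t=21: L0/L1/L2 = EG/ABF/- → run E
t=22: L0/L1/L2 = EG/ABF/- → run E
t=23: L0/L1/L2 = EG/ABF/- → run E
t=24: L0/L1/L2 = EG/ABF/- → run E
t=25: L0/L1/L2 = G/ABF/- → run G
t=26: L0/L1/L2 = G/ABF/- → run G
t=27: L0/L1/L2 = -/ABF/- → run A
t=28: L0/L1/L2 = -/ABF/- → run A
t=29: L0/L1/L2 = -/ABF/- → run A
t=30: L0/L1/L2 = -/BF/- → run B
t=31: L0/L1/L2 = -/BF/- → run B
t=32: L0/L1/L2 = -/BF/- → run B
t=33: L0/L1/L2 = -/F/- → run F
t=34: L0/L1/L2 = -/F/- → run F
t=35: L0/L1/L2 = -/F/- → run F
t=36: (idle)
t=37: (idle)
t=38: (idle)
t=39: (idle)

context switches = 11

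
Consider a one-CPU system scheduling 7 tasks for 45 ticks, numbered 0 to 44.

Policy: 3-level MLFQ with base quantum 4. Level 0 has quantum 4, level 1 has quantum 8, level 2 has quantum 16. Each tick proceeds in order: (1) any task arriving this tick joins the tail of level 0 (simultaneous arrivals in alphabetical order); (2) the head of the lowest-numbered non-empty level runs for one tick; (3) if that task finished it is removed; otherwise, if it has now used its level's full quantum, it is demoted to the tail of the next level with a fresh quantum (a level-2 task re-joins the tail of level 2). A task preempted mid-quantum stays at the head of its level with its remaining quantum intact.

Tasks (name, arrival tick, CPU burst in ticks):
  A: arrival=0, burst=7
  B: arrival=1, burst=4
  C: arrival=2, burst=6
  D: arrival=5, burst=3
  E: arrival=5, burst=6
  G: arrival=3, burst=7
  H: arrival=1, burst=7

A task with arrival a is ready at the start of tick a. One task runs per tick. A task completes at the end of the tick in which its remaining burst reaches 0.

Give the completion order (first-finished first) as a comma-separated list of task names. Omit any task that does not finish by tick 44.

completion order = B, D, A, H, C, G, E

t=0: L0/L1/L2 = A/-/- → run A
t=1: L0/L1/L2 = ABH/-/- → run A
t=2: L0/L1/L2 = ABHC/-/- → run A
t=3: L0/L1/L2 = ABHCG/-/- → run A
t=4: L0/L1/L2 = BHCG/A/- → run B
t=5: L0/L1/L2 = BHCGDE/A/- → run B
t=6: L0/L1/L2 = BHCGDE/A/- → run B
t=7: L0/L1/L2 = BHCGDE/A/- → run B
t=8: L0/L1/L2 = HCGDE/A/- → run H
t=9: L0/L1/L2 = HCGDE/A/- → run H
t=10: L0/L1/L2 = HCGDE/A/- → run H
t=11: L0/L1/L2 = HCGDE/A/- → run H
t=12: L0/L1/L2 = CGDE/AH/- → run C
t=13: L0/L1/L2 = CGDE/AH/- → run C
t=14: L0/L1/L2 = CGDE/AH/- → run C
t=15: L0/L1/L2 = CGDE/AH/- → run C
t=16: L0/L1/L2 = GDE/AHC/- → run G
t=17: L0/L1/L2 = GDE/AHC/- → run G
t=18: L0/L1/L2 = GDE/AHC/- → run G
t=19: L0/L1/L2 = GDE/AHC/- → run G
t=20: L0/L1/L2 = DE/AHCG/- → run D
t=21: L0/L1/L2 = DE/AHCG/- → run D
t=22: L0/L1/L2 = DE/AHCG/- → run D
t=23: L0/L1/L2 = E/AHCG/- → run E
t=24: L0/L1/L2 = E/AHCG/- → run E
t=25: L0/L1/L2 = E/AHCG/- → run E
t=26: L0/L1/L2 = E/AHCG/- → run E
t=27: L0/L1/L2 = -/AHCGE/- → run A
t=28: L0/L1/L2 = -/AHCGE/- → run A
t=29: L0/L1/L2 = -/AHCGE/- → run A
t=30: L0/L1/L2 = -/HCGE/- → run H
t=31: L0/L1/L2 = -/HCGE/- → run H
t=32: L0/L1/L2 = -/HCGE/- → run H
t=33: L0/L1/L2 = -/CGE/- → run C
t=34: L0/L1/L2 = -/CGE/- → run C
t=35: L0/L1/L2 = -/GE/- → run G
t=36: L0/L1/L2 = -/GE/- → run G
t=37: L0/L1/L2 = -/GE/- → run G
t=38: L0/L1/L2 = -/E/- → run E
t=39: L0/L1/L2 = -/E/- → run E
t=40: (idle)
t=41: (idle)
t=42: (idle)
t=43: (idle)
t=44: (idle)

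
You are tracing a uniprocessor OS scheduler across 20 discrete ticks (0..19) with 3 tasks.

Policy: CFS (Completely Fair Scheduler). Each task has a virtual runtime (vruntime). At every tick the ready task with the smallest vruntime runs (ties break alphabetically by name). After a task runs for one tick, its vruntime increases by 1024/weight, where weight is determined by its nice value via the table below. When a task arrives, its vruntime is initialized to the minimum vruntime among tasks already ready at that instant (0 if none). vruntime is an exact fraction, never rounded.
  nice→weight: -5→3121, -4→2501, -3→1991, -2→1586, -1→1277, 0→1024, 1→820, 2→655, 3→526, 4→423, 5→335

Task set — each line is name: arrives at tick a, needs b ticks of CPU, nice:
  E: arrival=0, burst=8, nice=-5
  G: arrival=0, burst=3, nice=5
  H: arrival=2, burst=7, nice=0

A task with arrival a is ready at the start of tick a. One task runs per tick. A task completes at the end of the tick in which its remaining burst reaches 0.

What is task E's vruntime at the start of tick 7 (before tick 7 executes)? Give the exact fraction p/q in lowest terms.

t=0: vr[E=0 G=0] → run E
t=1: vr[E=1024/3121 G=0] → run G
t=2: vr[E=1024/3121 G=1024/335 H=1024/3121] → run E
t=3: vr[E=2048/3121 G=1024/335 H=1024/3121] → run H
t=4: vr[E=2048/3121 G=1024/335 H=4145/3121] → run E
t=5: vr[E=3072/3121 G=1024/335 H=4145/3121] → run E
t=6: vr[E=4096/3121 G=1024/335 H=4145/3121] → run E
t=7: vr[E=5120/3121 G=1024/335 H=4145/3121] → run H
t=8: vr[E=5120/3121 G=1024/335 H=7266/3121] → run E
t=9: vr[E=6144/3121 G=1024/335 H=7266/3121] → run E
t=10: vr[E=7168/3121 G=1024/335 H=7266/3121] → run E
t=11: vr[G=1024/335 H=7266/3121] → run H
t=12: vr[G=1024/335 H=10387/3121] → run G
t=13: vr[G=2048/335 H=10387/3121] → run H
t=14: vr[G=2048/335 H=13508/3121] → run H
t=15: vr[G=2048/335 H=16629/3121] → run H
t=16: vr[G=2048/335 H=19750/3121] → run G
t=17: vr[H=19750/3121] → run H
t=18: (idle)
t=19: (idle)

vruntime(E, start of tick 7) = 5120/3121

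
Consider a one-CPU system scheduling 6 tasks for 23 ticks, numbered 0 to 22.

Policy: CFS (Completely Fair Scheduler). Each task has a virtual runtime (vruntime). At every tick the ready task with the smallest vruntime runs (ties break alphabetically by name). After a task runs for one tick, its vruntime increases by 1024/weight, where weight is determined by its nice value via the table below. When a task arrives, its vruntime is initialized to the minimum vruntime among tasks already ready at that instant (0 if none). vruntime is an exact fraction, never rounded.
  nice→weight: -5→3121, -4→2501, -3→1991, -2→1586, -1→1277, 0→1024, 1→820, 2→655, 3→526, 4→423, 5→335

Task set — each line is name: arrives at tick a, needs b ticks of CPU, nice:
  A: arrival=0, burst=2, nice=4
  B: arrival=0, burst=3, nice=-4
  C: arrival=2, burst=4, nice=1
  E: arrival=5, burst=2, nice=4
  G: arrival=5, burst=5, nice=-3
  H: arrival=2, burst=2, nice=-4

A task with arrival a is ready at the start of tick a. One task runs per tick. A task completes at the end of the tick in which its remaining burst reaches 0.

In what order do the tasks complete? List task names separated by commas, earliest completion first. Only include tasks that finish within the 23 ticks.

t=0: vr[A=0 B=0] → run A
t=1: vr[A=1024/423 B=0] → run B
t=2: vr[A=1024/423 B=1024/2501 C=1024/2501 H=1024/2501] → run B
t=3: vr[A=1024/423 B=2048/2501 C=1024/2501 H=1024/2501] → run C
t=4: vr[A=1024/423 B=2048/2501 C=20736/12505 H=1024/2501] → run H
t=5: vr[A=1024/423 B=2048/2501 C=20736/12505 E=2048/2501 G=2048/2501 H=2048/2501] → run B
t=6: vr[A=1024/423 C=20736/12505 E=2048/2501 G=2048/2501 H=2048/2501] → run E
t=7: vr[A=1024/423 C=20736/12505 E=3427328/1057923 G=2048/2501 H=2048/2501] → run G
t=8: vr[A=1024/423 C=20736/12505 E=3427328/1057923 G=6638592/4979491 H=2048/2501] → run H
t=9: vr[A=1024/423 C=20736/12505 E=3427328/1057923 G=6638592/4979491] → run G
t=10: vr[A=1024/423 C=20736/12505 E=3427328/1057923 G=9199616/4979491] → run C
t=11: vr[A=1024/423 C=36352/12505 E=3427328/1057923 G=9199616/4979491] → run G
t=12: vr[A=1024/423 C=36352/12505 E=3427328/1057923 G=11760640/4979491] → run G
t=13: vr[A=1024/423 C=36352/12505 E=3427328/1057923 G=14321664/4979491] → run A
t=14: vr[C=36352/12505 E=3427328/1057923 G=14321664/4979491] → run G
t=15: vr[C=36352/12505 E=3427328/1057923] → run C
t=16: vr[C=51968/12505 E=3427328/1057923] → run E
t=17: vr[C=51968/12505] → run C
t=18: (idle)
t=19: (idle)
t=20: (idle)
t=21: (idle)
t=22: (idle)

completion order = B, H, A, G, E, C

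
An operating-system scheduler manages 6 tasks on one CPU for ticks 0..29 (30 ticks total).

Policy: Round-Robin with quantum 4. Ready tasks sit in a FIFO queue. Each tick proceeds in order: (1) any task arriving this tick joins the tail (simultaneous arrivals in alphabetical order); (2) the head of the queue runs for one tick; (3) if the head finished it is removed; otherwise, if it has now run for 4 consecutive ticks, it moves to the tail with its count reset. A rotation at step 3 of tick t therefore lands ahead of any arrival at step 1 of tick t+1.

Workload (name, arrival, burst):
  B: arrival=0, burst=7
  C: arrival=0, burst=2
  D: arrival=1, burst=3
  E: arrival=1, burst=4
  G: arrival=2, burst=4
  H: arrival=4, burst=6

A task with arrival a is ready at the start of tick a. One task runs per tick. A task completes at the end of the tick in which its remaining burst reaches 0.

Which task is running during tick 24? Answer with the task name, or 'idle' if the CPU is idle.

running at tick 24 = H

t=0: queue=[B,C] q_used=0 → run B
t=1: queue=[B,C,D,E] q_used=1 → run B
t=2: queue=[B,C,D,E,G] q_used=2 → run B
t=3: queue=[B,C,D,E,G] q_used=3 → run B
t=4: queue=[C,D,E,G,B,H] q_used=0 → run C
t=5: queue=[C,D,E,G,B,H] q_used=1 → run C
t=6: queue=[D,E,G,B,H] q_used=0 → run D
t=7: queue=[D,E,G,B,H] q_used=1 → run D
t=8: queue=[D,E,G,B,H] q_used=2 → run D
t=9: queue=[E,G,B,H] q_used=0 → run E
t=10: queue=[E,G,B,H] q_used=1 → run E
t=11: queue=[E,G,B,H] q_used=2 → run E
t=12: queue=[E,G,B,H] q_used=3 → run E
t=13: queue=[G,B,H] q_used=0 → run G
t=14: queue=[G,B,H] q_used=1 → run G
t=15: queue=[G,B,H] q_used=2 → run G
t=16: queue=[G,B,H] q_used=3 → run G
t=17: queue=[B,H] q_used=0 → run B
t=18: queue=[B,H] q_used=1 → run B
t=19: queue=[B,H] q_used=2 → run B
t=20: queue=[H] q_used=0 → run H
t=21: queue=[H] q_used=1 → run H
t=22: queue=[H] q_used=2 → run H
t=23: queue=[H] q_used=3 → run H
t=24: queue=[H] q_used=0 → run H
t=25: queue=[H] q_used=1 → run H
t=26: (idle)
t=27: (idle)
t=28: (idle)
t=29: (idle)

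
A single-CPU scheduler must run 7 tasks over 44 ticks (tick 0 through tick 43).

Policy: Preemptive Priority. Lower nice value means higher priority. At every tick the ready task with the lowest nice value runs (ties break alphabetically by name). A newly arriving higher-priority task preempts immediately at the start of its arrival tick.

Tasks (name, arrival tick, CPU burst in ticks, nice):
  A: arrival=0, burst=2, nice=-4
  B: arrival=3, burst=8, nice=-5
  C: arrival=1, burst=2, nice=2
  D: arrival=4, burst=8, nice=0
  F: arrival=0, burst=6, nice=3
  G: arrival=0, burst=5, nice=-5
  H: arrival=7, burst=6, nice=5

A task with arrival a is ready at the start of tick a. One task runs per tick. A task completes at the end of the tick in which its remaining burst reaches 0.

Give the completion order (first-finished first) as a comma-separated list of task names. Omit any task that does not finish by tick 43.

completion order = B, G, A, D, C, F, H

t=0: ready={A,F,G} → run G
t=1: ready={A,C,F,G} → run G
t=2: ready={A,C,F,G} → run G
t=3: ready={A,B,C,F,G} → run B
t=4: ready={A,B,C,D,F,G} → run B
t=5: ready={A,B,C,D,F,G} → run B
t=6: ready={A,B,C,D,F,G} → run B
t=7: ready={A,B,C,D,F,G,H} → run B
t=8: ready={A,B,C,D,F,G,H} → run B
t=9: ready={A,B,C,D,F,G,H} → run B
t=10: ready={A,B,C,D,F,G,H} → run B
t=11: ready={A,C,D,F,G,H} → run G
t=12: ready={A,C,D,F,G,H} → run G
t=13: ready={A,C,D,F,H} → run A
t=14: ready={A,C,D,F,H} → run A
t=15: ready={C,D,F,H} → run D
t=16: ready={C,D,F,H} → run D
t=17: ready={C,D,F,H} → run D
t=18: ready={C,D,F,H} → run D
t=19: ready={C,D,F,H} → run D
t=20: ready={C,D,F,H} → run D
t=21: ready={C,D,F,H} → run D
t=22: ready={C,D,F,H} → run D
t=23: ready={C,F,H} → run C
t=24: ready={C,F,H} → run C
t=25: ready={F,H} → run F
t=26: ready={F,H} → run F
t=27: ready={F,H} → run F
t=28: ready={F,H} → run F
t=29: ready={F,H} → run F
t=30: ready={F,H} → run F
t=31: ready={H} → run H
t=32: ready={H} → run H
t=33: ready={H} → run H
t=34: ready={H} → run H
t=35: ready={H} → run H
t=36: ready={H} → run H
t=37: (idle)
t=38: (idle)
t=39: (idle)
t=40: (idle)
t=41: (idle)
t=42: (idle)
t=43: (idle)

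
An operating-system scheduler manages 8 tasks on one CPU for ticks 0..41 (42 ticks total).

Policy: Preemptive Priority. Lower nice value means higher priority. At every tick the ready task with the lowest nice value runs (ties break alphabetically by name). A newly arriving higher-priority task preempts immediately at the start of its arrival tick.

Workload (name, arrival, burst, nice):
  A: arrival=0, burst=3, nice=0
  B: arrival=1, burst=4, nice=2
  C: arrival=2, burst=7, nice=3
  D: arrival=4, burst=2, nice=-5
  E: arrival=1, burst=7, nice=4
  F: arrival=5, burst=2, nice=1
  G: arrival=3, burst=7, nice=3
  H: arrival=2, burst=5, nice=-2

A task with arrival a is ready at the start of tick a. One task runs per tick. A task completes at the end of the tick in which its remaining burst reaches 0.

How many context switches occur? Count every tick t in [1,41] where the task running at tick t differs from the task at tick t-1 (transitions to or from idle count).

context switches = 10

t=0: ready={A} → run A
t=1: ready={A,B,E} → run A
t=2: ready={A,B,C,E,H} → run H
t=3: ready={A,B,C,E,G,H} → run H
t=4: ready={A,B,C,D,E,G,H} → run D
t=5: ready={A,B,C,D,E,F,G,H} → run D
t=6: ready={A,B,C,E,F,G,H} → run H
t=7: ready={A,B,C,E,F,G,H} → run H
t=8: ready={A,B,C,E,F,G,H} → run H
t=9: ready={A,B,C,E,F,G} → run A
t=10: ready={B,C,E,F,G} → run F
t=11: ready={B,C,E,F,G} → run F
t=12: ready={B,C,E,G} → run B
t=13: ready={B,C,E,G} → run B
t=14: ready={B,C,E,G} → run B
t=15: ready={B,C,E,G} → run B
t=16: ready={C,E,G} → run C
t=17: ready={C,E,G} → run C
t=18: ready={C,E,G} → run C
t=19: ready={C,E,G} → run C
t=20: ready={C,E,G} → run C
t=21: ready={C,E,G} → run C
t=22: ready={C,E,G} → run C
t=23: ready={E,G} → run G
t=24: ready={E,G} → run G
t=25: ready={E,G} → run G
t=26: ready={E,G} → run G
t=27: ready={E,G} → run G
t=28: ready={E,G} → run G
t=29: ready={E,G} → run G
t=30: ready={E} → run E
t=31: ready={E} → run E
t=32: ready={E} → run E
t=33: ready={E} → run E
t=34: ready={E} → run E
t=35: ready={E} → run E
t=36: ready={E} → run E
t=37: (idle)
t=38: (idle)
t=39: (idle)
t=40: (idle)
t=41: (idle)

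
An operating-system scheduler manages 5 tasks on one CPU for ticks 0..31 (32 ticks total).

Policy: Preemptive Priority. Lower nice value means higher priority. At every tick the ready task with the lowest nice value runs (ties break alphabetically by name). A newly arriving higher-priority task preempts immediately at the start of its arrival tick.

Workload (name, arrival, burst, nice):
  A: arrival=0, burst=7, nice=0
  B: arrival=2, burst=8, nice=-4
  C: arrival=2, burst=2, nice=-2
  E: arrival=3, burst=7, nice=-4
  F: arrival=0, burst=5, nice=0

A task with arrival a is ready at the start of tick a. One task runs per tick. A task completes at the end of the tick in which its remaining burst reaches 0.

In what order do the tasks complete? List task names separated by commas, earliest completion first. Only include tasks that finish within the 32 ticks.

t=0: ready={A,F} → run A
t=1: ready={A,F} → run A
t=2: ready={A,B,C,F} → run B
t=3: ready={A,B,C,E,F} → run B
t=4: ready={A,B,C,E,F} → run B
t=5: ready={A,B,C,E,F} → run B
t=6: ready={A,B,C,E,F} → run B
t=7: ready={A,B,C,E,F} → run B
t=8: ready={A,B,C,E,F} → run B
t=9: ready={A,B,C,E,F} → run B
t=10: ready={A,C,E,F} → run E
t=11: ready={A,C,E,F} → run E
t=12: ready={A,C,E,F} → run E
t=13: ready={A,C,E,F} → run E
t=14: ready={A,C,E,F} → run E
t=15: ready={A,C,E,F} → run E
t=16: ready={A,C,E,F} → run E
t=17: ready={A,C,F} → run C
t=18: ready={A,C,F} → run C
t=19: ready={A,F} → run A
t=20: ready={A,F} → run A
t=21: ready={A,F} → run A
t=22: ready={A,F} → run A
t=23: ready={A,F} → run A
t=24: ready={F} → run F
t=25: ready={F} → run F
t=26: ready={F} → run F
t=27: ready={F} → run F
t=28: ready={F} → run F
t=29: (idle)
t=30: (idle)
t=31: (idle)

completion order = B, E, C, A, F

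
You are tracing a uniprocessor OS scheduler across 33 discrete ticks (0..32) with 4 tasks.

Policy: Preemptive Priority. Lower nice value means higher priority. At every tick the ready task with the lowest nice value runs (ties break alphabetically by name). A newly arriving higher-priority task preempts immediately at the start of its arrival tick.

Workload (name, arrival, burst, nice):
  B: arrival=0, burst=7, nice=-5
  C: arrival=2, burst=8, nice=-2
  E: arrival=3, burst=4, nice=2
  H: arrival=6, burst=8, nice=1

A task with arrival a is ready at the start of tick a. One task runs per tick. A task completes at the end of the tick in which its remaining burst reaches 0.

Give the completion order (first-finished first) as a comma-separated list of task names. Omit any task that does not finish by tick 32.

completion order = B, C, H, E

t=0: ready={B} → run B
t=1: ready={B} → run B
t=2: ready={B,C} → run B
t=3: ready={B,C,E} → run B
t=4: ready={B,C,E} → run B
t=5: ready={B,C,E} → run B
t=6: ready={B,C,E,H} → run B
t=7: ready={C,E,H} → run C
t=8: ready={C,E,H} → run C
t=9: ready={C,E,H} → run C
t=10: ready={C,E,H} → run C
t=11: ready={C,E,H} → run C
t=12: ready={C,E,H} → run C
t=13: ready={C,E,H} → run C
t=14: ready={C,E,H} → run C
t=15: ready={E,H} → run H
t=16: ready={E,H} → run H
t=17: ready={E,H} → run H
t=18: ready={E,H} → run H
t=19: ready={E,H} → run H
t=20: ready={E,H} → run H
t=21: ready={E,H} → run H
t=22: ready={E,H} → run H
t=23: ready={E} → run E
t=24: ready={E} → run E
t=25: ready={E} → run E
t=26: ready={E} → run E
t=27: (idle)
t=28: (idle)
t=29: (idle)
t=30: (idle)
t=31: (idle)
t=32: (idle)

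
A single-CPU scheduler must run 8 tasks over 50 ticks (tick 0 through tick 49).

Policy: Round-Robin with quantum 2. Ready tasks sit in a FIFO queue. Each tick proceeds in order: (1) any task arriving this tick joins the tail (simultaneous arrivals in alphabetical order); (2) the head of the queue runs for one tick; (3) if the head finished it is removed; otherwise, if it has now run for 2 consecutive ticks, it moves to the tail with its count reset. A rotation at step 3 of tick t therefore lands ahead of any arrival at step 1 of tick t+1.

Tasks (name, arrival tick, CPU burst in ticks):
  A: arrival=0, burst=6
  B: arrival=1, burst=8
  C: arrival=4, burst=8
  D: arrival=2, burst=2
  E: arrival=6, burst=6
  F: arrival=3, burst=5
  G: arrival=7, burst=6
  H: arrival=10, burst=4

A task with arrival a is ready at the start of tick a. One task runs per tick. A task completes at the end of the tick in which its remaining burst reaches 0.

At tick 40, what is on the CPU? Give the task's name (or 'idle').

running at tick 40 = E

t=0: queue=[A] q_used=0 → run A
t=1: queue=[A,B] q_used=1 → run A
t=2: queue=[B,A,D] q_used=0 → run B
t=3: queue=[B,A,D,F] q_used=1 → run B
t=4: queue=[A,D,F,B,C] q_used=0 → run A
t=5: queue=[A,D,F,B,C] q_used=1 → run A
t=6: queue=[D,F,B,C,A,E] q_used=0 → run D
t=7: queue=[D,F,B,C,A,E,G] q_used=1 → run D
t=8: queue=[F,B,C,A,E,G] q_used=0 → run F
t=9: queue=[F,B,C,A,E,G] q_used=1 → run F
t=10: queue=[B,C,A,E,G,F,H] q_used=0 → run B
t=11: queue=[B,C,A,E,G,F,H] q_used=1 → run B
t=12: queue=[C,A,E,G,F,H,B] q_used=0 → run C
t=13: queue=[C,A,E,G,F,H,B] q_used=1 → run C
t=14: queue=[A,E,G,F,H,B,C] q_used=0 → run A
t=15: queue=[A,E,G,F,H,B,C] q_used=1 → run A
t=16: queue=[E,G,F,H,B,C] q_used=0 → run E
t=17: queue=[E,G,F,H,B,C] q_used=1 → run E
t=18: queue=[G,F,H,B,C,E] q_used=0 → run G
t=19: queue=[G,F,H,B,C,E] q_used=1 → run G
t=20: queue=[F,H,B,C,E,G] q_used=0 → run F
t=21: queue=[F,H,B,C,E,G] q_used=1 → run F
t=22: queue=[H,B,C,E,G,F] q_used=0 → run H
t=23: queue=[H,B,C,E,G,F] q_used=1 → run H
t=24: queue=[B,C,E,G,F,H] q_used=0 → run B
t=25: queue=[B,C,E,G,F,H] q_used=1 → run B
t=26: queue=[C,E,G,F,H,B] q_used=0 → run C
t=27: queue=[C,E,G,F,H,B] q_used=1 → run C
t=28: queue=[E,G,F,H,B,C] q_used=0 → run E
t=29: queue=[E,G,F,H,B,C] q_used=1 → run E
t=30: queue=[G,F,H,B,C,E] q_used=0 → run G
t=31: queue=[G,F,H,B,C,E] q_used=1 → run G
t=32: queue=[F,H,B,C,E,G] q_used=0 → run F
t=33: queue=[H,B,C,E,G] q_used=0 → run H
t=34: queue=[H,B,C,E,G] q_used=1 → run H
t=35: queue=[B,C,E,G] q_used=0 → run B
t=36: queue=[B,C,E,G] q_used=1 → run B
t=37: queue=[C,E,G] q_used=0 → run C
t=38: queue=[C,E,G] q_used=1 → run C
t=39: queue=[E,G,C] q_used=0 → run E
t=40: queue=[E,G,C] q_used=1 → run E
t=41: queue=[G,C] q_used=0 → run G
t=42: queue=[G,C] q_used=1 → run G
t=43: queue=[C] q_used=0 → run C
t=44: queue=[C] q_used=1 → run C
t=45: (idle)
t=46: (idle)
t=47: (idle)
t=48: (idle)
t=49: (idle)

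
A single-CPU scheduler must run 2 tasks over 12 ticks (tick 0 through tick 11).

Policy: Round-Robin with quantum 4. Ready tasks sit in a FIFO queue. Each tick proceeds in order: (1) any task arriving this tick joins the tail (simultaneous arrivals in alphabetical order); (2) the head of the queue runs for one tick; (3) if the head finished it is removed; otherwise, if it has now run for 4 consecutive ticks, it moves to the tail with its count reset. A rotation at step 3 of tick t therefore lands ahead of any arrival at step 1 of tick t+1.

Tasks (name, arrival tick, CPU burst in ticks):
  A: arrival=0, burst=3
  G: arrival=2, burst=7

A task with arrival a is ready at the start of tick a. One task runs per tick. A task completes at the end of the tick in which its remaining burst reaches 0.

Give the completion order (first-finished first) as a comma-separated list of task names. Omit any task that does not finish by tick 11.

t=0: queue=[A] q_used=0 → run A
t=1: queue=[A] q_used=1 → run A
t=2: queue=[A,G] q_used=2 → run A
t=3: queue=[G] q_used=0 → run G
t=4: queue=[G] q_used=1 → run G
t=5: queue=[G] q_used=2 → run G
t=6: queue=[G] q_used=3 → run G
t=7: queue=[G] q_used=0 → run G
t=8: queue=[G] q_used=1 → run G
t=9: queue=[G] q_used=2 → run G
t=10: (idle)
t=11: (idle)

completion order = A, G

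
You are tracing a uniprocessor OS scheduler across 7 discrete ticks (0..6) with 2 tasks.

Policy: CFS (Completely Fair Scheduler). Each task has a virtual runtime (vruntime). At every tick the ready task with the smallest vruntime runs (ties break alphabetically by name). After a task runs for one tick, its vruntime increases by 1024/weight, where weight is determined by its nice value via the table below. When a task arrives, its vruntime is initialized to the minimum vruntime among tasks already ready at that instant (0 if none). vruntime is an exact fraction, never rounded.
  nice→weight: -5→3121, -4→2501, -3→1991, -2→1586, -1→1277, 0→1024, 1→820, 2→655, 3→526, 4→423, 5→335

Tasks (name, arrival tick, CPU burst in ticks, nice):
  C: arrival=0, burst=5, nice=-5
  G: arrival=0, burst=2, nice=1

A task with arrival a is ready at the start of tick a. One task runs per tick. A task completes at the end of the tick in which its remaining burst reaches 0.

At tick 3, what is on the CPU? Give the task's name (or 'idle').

t=0: vr[C=0 G=0] → run C
t=1: vr[C=1024/3121 G=0] → run G
t=2: vr[C=1024/3121 G=256/205] → run C
t=3: vr[C=2048/3121 G=256/205] → run C
t=4: vr[C=3072/3121 G=256/205] → run C
t=5: vr[C=4096/3121 G=256/205] → run G
t=6: vr[C=4096/3121] → run C

running at tick 3 = C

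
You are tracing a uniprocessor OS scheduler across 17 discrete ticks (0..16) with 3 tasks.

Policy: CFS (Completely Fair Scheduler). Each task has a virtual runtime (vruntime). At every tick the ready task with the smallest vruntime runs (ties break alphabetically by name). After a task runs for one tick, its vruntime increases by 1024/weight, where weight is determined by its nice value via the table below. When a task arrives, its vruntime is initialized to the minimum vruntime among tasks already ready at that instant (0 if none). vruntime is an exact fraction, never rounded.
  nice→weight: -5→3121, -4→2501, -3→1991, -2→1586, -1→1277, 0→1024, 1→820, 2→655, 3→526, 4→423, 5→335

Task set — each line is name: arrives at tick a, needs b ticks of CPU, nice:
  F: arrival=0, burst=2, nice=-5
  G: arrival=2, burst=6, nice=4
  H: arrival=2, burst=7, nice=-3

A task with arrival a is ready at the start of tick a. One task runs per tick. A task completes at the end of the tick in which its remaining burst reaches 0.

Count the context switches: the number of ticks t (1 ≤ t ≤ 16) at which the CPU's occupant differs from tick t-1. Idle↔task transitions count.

t=0: vr[F=0] → run F
t=1: vr[F=1024/3121] → run F
t=2: vr[G=0 H=0] → run G
t=3: vr[G=1024/423 H=0] → run H
t=4: vr[G=1024/423 H=1024/1991] → run H
t=5: vr[G=1024/423 H=2048/1991] → run H
t=6: vr[G=1024/423 H=3072/1991] → run H
t=7: vr[G=1024/423 H=4096/1991] → run H
t=8: vr[G=1024/423 H=5120/1991] → run G
t=9: vr[G=2048/423 H=5120/1991] → run H
t=10: vr[G=2048/423 H=6144/1991] → run H
t=11: vr[G=2048/423] → run G
t=12: vr[G=1024/141] → run G
t=13: vr[G=4096/423] → run G
t=14: vr[G=5120/423] → run G
t=15: (idle)
t=16: (idle)

context switches = 6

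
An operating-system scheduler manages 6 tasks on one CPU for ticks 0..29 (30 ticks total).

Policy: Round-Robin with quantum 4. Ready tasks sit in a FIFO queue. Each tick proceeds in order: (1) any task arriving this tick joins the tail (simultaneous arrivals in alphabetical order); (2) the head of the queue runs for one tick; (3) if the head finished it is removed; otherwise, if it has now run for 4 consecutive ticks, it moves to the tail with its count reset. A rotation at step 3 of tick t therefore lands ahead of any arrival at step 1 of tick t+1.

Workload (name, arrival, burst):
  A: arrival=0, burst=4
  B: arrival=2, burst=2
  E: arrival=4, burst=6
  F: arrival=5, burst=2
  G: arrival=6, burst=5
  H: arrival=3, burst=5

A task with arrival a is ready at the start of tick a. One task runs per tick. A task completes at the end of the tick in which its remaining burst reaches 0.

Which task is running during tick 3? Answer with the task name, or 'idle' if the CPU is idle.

t=0: queue=[A] q_used=0 → run A
t=1: queue=[A] q_used=1 → run A
t=2: queue=[A,B] q_used=2 → run A
t=3: queue=[A,B,H] q_used=3 → run A
t=4: queue=[B,H,E] q_used=0 → run B
t=5: queue=[B,H,E,F] q_used=1 → run B
t=6: queue=[H,E,F,G] q_used=0 → run H
t=7: queue=[H,E,F,G] q_used=1 → run H
t=8: queue=[H,E,F,G] q_used=2 → run H
t=9: queue=[H,E,F,G] q_used=3 → run H
t=10: queue=[E,F,G,H] q_used=0 → run E
t=11: queue=[E,F,G,H] q_used=1 → run E
t=12: queue=[E,F,G,H] q_used=2 → run E
t=13: queue=[E,F,G,H] q_used=3 → run E
t=14: queue=[F,G,H,E] q_used=0 → run F
t=15: queue=[F,G,H,E] q_used=1 → run F
t=16: queue=[G,H,E] q_used=0 → run G
t=17: queue=[G,H,E] q_used=1 → run G
t=18: queue=[G,H,E] q_used=2 → run G
t=19: queue=[G,H,E] q_used=3 → run G
t=20: queue=[H,E,G] q_used=0 → run H
t=21: queue=[E,G] q_used=0 → run E
t=22: queue=[E,G] q_used=1 → run E
t=23: queue=[G] q_used=0 → run G
t=24: (idle)
t=25: (idle)
t=26: (idle)
t=27: (idle)
t=28: (idle)
t=29: (idle)

running at tick 3 = A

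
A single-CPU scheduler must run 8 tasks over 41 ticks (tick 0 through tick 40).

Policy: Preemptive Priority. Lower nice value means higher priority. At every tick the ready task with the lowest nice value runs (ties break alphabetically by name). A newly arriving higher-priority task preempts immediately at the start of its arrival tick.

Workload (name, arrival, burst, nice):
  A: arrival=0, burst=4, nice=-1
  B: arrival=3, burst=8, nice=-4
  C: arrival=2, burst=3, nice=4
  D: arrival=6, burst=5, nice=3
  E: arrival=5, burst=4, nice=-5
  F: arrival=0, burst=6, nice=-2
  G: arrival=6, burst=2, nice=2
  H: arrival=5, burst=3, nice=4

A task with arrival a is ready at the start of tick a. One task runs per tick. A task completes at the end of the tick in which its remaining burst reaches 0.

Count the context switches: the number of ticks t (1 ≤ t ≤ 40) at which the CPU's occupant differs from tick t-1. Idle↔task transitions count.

context switches = 10

t=0: ready={A,F} → run F
t=1: ready={A,F} → run F
t=2: ready={A,C,F} → run F
t=3: ready={A,B,C,F} → run B
t=4: ready={A,B,C,F} → run B
t=5: ready={A,B,C,E,F,H} → run E
t=6: ready={A,B,C,D,E,F,G,H} → run E
t=7: ready={A,B,C,D,E,F,G,H} → run E
t=8: ready={A,B,C,D,E,F,G,H} → run E
t=9: ready={A,B,C,D,F,G,H} → run B
t=10: ready={A,B,C,D,F,G,H} → run B
t=11: ready={A,B,C,D,F,G,H} → run B
t=12: ready={A,B,C,D,F,G,H} → run B
t=13: ready={A,B,C,D,F,G,H} → run B
t=14: ready={A,B,C,D,F,G,H} → run B
t=15: ready={A,C,D,F,G,H} → run F
t=16: ready={A,C,D,F,G,H} → run F
t=17: ready={A,C,D,F,G,H} → run F
t=18: ready={A,C,D,G,H} → run A
t=19: ready={A,C,D,G,H} → run A
t=20: ready={A,C,D,G,H} → run A
t=21: ready={A,C,D,G,H} → run A
t=22: ready={C,D,G,H} → run G
t=23: ready={C,D,G,H} → run G
t=24: ready={C,D,H} → run D
t=25: ready={C,D,H} → run D
t=26: ready={C,D,H} → run D
t=27: ready={C,D,H} → run D
t=28: ready={C,D,H} → run D
t=29: ready={C,H} → run C
t=30: ready={C,H} → run C
t=31: ready={C,H} → run C
t=32: ready={H} → run H
t=33: ready={H} → run H
t=34: ready={H} → run H
t=35: (idle)
t=36: (idle)
t=37: (idle)
t=38: (idle)
t=39: (idle)
t=40: (idle)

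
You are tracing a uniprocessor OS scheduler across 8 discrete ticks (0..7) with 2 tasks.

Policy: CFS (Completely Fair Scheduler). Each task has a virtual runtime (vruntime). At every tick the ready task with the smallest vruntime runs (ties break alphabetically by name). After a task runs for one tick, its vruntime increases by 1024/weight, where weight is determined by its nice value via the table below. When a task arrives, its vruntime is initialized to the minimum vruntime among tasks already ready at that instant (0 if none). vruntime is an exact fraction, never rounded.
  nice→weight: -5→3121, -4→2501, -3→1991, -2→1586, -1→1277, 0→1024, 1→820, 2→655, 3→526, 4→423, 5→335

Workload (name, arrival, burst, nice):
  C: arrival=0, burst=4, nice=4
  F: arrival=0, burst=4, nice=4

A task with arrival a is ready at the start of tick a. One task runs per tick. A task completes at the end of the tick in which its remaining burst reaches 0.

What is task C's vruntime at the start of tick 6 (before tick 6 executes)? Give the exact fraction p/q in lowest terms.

t=0: vr[C=0 F=0] → run C
t=1: vr[C=1024/423 F=0] → run F
t=2: vr[C=1024/423 F=1024/423] → run C
t=3: vr[C=2048/423 F=1024/423] → run F
t=4: vr[C=2048/423 F=2048/423] → run C
t=5: vr[C=1024/141 F=2048/423] → run F
t=6: vr[C=1024/141 F=1024/141] → run C
t=7: vr[F=1024/141] → run F

vruntime(C, start of tick 6) = 1024/141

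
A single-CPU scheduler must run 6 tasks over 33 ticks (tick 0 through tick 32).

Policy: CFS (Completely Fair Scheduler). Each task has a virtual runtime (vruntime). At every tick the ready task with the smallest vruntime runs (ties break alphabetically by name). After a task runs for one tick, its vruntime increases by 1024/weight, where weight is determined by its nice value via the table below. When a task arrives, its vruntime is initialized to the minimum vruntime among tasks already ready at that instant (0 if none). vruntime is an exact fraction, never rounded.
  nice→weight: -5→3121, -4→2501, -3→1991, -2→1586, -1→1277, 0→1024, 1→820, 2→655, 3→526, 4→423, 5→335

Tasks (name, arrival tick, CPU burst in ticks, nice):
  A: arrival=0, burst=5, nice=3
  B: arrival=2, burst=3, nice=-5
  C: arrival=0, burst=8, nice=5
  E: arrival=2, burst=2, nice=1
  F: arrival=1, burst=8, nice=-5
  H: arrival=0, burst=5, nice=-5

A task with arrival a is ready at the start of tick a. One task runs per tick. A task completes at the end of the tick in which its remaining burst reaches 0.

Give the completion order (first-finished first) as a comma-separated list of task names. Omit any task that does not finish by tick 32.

completion order = B, E, H, F, A, C

t=0: vr[A=0 C=0 H=0] → run A
t=1: vr[A=512/263 C=0 F=0 H=0] → run C
t=2: vr[A=512/263 B=0 C=1024/335 E=0 F=0 H=0] → run B
t=3: vr[A=512/263 B=1024/3121 C=1024/335 E=0 F=0 H=0] → run E
t=4: vr[A=512/263 B=1024/3121 C=1024/335 E=256/205 F=0 H=0] → run F
t=5: vr[A=512/263 B=1024/3121 C=1024/335 E=256/205 F=1024/3121 H=0] → run H
t=6: vr[A=512/263 B=1024/3121 C=1024/335 E=256/205 F=1024/3121 H=1024/3121] → run B
t=7: vr[A=512/263 B=2048/3121 C=1024/335 E=256/205 F=1024/3121 H=1024/3121] → run F
t=8: vr[A=512/263 B=2048/3121 C=1024/335 E=256/205 F=2048/3121 H=1024/3121] → run H
t=9: vr[A=512/263 B=2048/3121 C=1024/335 E=256/205 F=2048/3121 H=2048/3121] → run B
t=10: vr[A=512/263 C=1024/335 E=256/205 F=2048/3121 H=2048/3121] → run F
t=11: vr[A=512/263 C=1024/335 E=256/205 F=3072/3121 H=2048/3121] → run H
t=12: vr[A=512/263 C=1024/335 E=256/205 F=3072/3121 H=3072/3121] → run F
t=13: vr[A=512/263 C=1024/335 E=256/205 F=4096/3121 H=3072/3121] → run H
t=14: vr[A=512/263 C=1024/335 E=256/205 F=4096/3121 H=4096/3121] → run E
t=15: vr[A=512/263 C=1024/335 F=4096/3121 H=4096/3121] → run F
t=16: vr[A=512/263 C=1024/335 F=5120/3121 H=4096/3121] → run H
t=17: vr[A=512/263 C=1024/335 F=5120/3121] → run F
t=18: vr[A=512/263 C=1024/335 F=6144/3121] → run A
t=19: vr[A=1024/263 C=1024/335 F=6144/3121] → run F
t=20: vr[A=1024/263 C=1024/335 F=7168/3121] → run F
t=21: vr[A=1024/263 C=1024/335] → run C
t=22: vr[A=1024/263 C=2048/335] → run A
t=23: vr[A=1536/263 C=2048/335] → run A
t=24: vr[A=2048/263 C=2048/335] → run C
t=25: vr[A=2048/263 C=3072/335] → run A
t=26: vr[C=3072/335] → run C
t=27: vr[C=4096/335] → run C
t=28: vr[C=1024/67] → run C
t=29: vr[C=6144/335] → run C
t=30: vr[C=7168/335] → run C
t=31: (idle)
t=32: (idle)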